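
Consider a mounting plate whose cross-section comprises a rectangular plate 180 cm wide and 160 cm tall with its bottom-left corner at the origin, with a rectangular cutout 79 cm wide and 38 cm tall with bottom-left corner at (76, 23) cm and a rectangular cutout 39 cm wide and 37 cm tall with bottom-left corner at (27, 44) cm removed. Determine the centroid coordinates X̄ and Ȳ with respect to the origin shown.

plate: A = 180 × 160 = 28800.00, centroid at (90.00, 80.00).
hole 1: A = −(79 × 38) = -3002.00, centroid at (115.50, 42.00).
hole 2: A = −(39 × 37) = -1443.00, centroid at (46.50, 62.50).
ΣA = 24355.00 cm²
ΣAX̄ = (28800.00)(90.00) + (-3002.00)(115.50) + (-1443.00)(46.50) = 2178169.50 cm³
ΣAȲ = (28800.00)(80.00) + (-3002.00)(42.00) + (-1443.00)(62.50) = 2087728.50 cm³
X̄ = 2178169.50 / 24355.00 = 89.43 cm
Ȳ = 2087728.50 / 24355.00 = 85.72 cm

X̄ = 89.43 cm, Ȳ = 85.72 cm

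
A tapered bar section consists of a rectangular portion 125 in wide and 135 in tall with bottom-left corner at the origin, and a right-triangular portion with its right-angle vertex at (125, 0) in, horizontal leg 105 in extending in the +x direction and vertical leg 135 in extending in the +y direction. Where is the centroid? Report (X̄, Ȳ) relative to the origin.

rectangular portion: A = 125 × 135 = 16875.00, centroid at (62.50, 67.50).
triangular portion: A = ½·105·135 = 7087.50, centroid at (160.00, 45.00).
ΣA = 23962.50 in², ΣAX̄ = 2188687.50 in³, ΣAȲ = 1458000.00 in³.
X̄ = 2188687.50/23962.50 = 91.34 in; Ȳ = 1458000.00/23962.50 = 60.85 in.

X̄ = 91.34 in, Ȳ = 60.85 in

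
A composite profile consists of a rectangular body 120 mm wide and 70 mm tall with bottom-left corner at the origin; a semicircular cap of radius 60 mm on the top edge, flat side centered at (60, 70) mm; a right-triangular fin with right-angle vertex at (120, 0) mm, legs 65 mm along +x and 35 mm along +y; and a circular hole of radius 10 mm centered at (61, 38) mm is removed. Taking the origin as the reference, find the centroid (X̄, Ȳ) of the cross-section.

rectangular body: A = 120 × 70 = 8400.00, centroid at (60.00, 35.00).
semicircular top: A = ½π·60² = 5654.87, centroid at (60.00, 95.46).
triangular fin: A = ½·65·35 = 1137.50, centroid at (141.67, 11.67).
hole: A = −π·10² = -314.16, centroid at (61.00, 38.00).
ΣA = 14878.21 mm²
ΣAX̄ = (8400.00)(60.00) + (5654.87)(60.00) + (1137.50)(141.67) + (-314.16)(61.00) = 985274.12 mm³
ΣAȲ = (8400.00)(35.00) + (5654.87)(95.46) + (1137.50)(11.67) + (-314.16)(38.00) = 835173.46 mm³
X̄ = 985274.12 / 14878.21 = 66.22 mm
Ȳ = 835173.46 / 14878.21 = 56.13 mm

X̄ = 66.22 mm, Ȳ = 56.13 mm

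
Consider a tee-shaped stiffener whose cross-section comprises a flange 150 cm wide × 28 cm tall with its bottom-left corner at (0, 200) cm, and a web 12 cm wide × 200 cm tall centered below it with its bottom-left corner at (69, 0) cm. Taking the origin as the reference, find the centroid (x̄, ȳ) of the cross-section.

x̄ = 75.00 cm, ȳ = 172.55 cm

Part | A | x̄ᵢ | ȳᵢ | A·x̄ᵢ | A·ȳᵢ
web | 2400.00 | 75.00 | 100.00 | 180000.00 | 240000.00
flange | 4200.00 | 75.00 | 214.00 | 315000.00 | 898800.00
Σ | 6600.00 |  |  | 495000.00 | 1138800.00
x̄ = 495000.00 / 6600.00 = 75.00 cm
ȳ = 1138800.00 / 6600.00 = 172.55 cm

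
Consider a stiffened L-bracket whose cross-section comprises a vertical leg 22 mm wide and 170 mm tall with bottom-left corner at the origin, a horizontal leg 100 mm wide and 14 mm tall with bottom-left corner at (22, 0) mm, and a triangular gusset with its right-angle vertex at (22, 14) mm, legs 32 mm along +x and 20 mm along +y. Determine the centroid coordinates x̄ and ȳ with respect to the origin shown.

x̄ = 27.91 mm, ȳ = 61.23 mm

Part | A | x̄ᵢ | ȳᵢ | A·x̄ᵢ | A·ȳᵢ
vertical leg | 3740.00 | 11.00 | 85.00 | 41140.00 | 317900.00
horizontal leg | 1400.00 | 72.00 | 7.00 | 100800.00 | 9800.00
gusset | 320.00 | 32.67 | 20.67 | 10453.33 | 6613.33
Σ | 5460.00 |  |  | 152393.33 | 334313.33
x̄ = 152393.33 / 5460.00 = 27.91 mm
ȳ = 334313.33 / 5460.00 = 61.23 mm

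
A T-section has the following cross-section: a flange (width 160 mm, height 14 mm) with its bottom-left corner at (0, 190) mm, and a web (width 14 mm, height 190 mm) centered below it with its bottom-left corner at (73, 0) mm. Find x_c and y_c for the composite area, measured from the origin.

x_c = 80.00 mm, y_c = 141.63 mm

Part | A | x̄ᵢ | ȳᵢ | A·x̄ᵢ | A·ȳᵢ
web | 2660.00 | 80.00 | 95.00 | 212800.00 | 252700.00
flange | 2240.00 | 80.00 | 197.00 | 179200.00 | 441280.00
Σ | 4900.00 |  |  | 392000.00 | 693980.00
x_c = 392000.00 / 4900.00 = 80.00 mm
y_c = 693980.00 / 4900.00 = 141.63 mm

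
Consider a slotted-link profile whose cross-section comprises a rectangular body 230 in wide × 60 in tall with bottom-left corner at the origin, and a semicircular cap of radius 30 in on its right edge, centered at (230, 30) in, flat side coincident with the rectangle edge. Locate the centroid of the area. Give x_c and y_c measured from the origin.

x_c = 126.87 in, y_c = 30.00 in

Part | A | x̄ᵢ | ȳᵢ | A·x̄ᵢ | A·ȳᵢ
rectangular body | 13800.00 | 115.00 | 30.00 | 1587000.00 | 414000.00
semicircular end | 1413.72 | 242.73 | 30.00 | 343154.84 | 42411.50
Σ | 15213.72 |  |  | 1930154.84 | 456411.50
x_c = 1930154.84 / 15213.72 = 126.87 in
y_c = 456411.50 / 15213.72 = 30.00 in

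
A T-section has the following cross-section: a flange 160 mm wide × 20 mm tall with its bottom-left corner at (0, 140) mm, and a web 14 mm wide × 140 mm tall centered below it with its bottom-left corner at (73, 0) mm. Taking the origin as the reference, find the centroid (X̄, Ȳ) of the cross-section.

web: A = 14 × 140 = 1960.00, centroid at (80.00, 70.00).
flange: A = 160 × 20 = 3200.00, centroid at (80.00, 150.00).
ΣA = 5160.00 mm², ΣAX̄ = 412800.00 mm³, ΣAȲ = 617200.00 mm³.
X̄ = 412800.00/5160.00 = 80.00 mm; Ȳ = 617200.00/5160.00 = 119.61 mm.

X̄ = 80.00 mm, Ȳ = 119.61 mm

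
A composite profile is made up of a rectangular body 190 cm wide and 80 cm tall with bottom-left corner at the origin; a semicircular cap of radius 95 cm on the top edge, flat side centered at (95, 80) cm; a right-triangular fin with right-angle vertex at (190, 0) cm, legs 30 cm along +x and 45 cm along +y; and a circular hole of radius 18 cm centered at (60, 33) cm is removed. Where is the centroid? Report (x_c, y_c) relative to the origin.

x_c = 98.67 cm, y_c = 78.88 cm

Part | A | x̄ᵢ | ȳᵢ | A·x̄ᵢ | A·ȳᵢ
rectangular body | 15200.00 | 95.00 | 40.00 | 1444000.00 | 608000.00
semicircular top | 14176.44 | 95.00 | 120.32 | 1346761.50 | 1705698.28
triangular fin | 675.00 | 200.00 | 15.00 | 135000.00 | 10125.00
hole | -1017.88 | 60.00 | 33.00 | -61072.56 | -33589.91
Σ | 29033.56 |  |  | 2864688.94 | 2290233.37
x_c = 2864688.94 / 29033.56 = 98.67 cm
y_c = 2290233.37 / 29033.56 = 78.88 cm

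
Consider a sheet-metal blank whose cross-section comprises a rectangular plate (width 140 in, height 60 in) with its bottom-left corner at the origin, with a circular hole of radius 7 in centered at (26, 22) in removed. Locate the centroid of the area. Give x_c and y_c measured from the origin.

plate: A = 140 × 60 = 8400.00, centroid at (70.00, 30.00).
hole: A = −π·7² = -153.94, centroid at (26.00, 22.00).
ΣA = 8246.06 in², ΣAx_c = 583997.61 in³, ΣAy_c = 248613.36 in³.
x_c = 583997.61/8246.06 = 70.82 in; y_c = 248613.36/8246.06 = 30.15 in.

x_c = 70.82 in, y_c = 30.15 in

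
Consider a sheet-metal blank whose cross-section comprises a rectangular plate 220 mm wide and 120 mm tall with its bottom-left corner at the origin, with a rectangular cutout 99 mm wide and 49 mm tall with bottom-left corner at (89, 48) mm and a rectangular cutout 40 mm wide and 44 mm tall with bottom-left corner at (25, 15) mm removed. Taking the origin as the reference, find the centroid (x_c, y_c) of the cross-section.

plate: A = 220 × 120 = 26400.00, centroid at (110.00, 60.00).
hole 1: A = −(99 × 49) = -4851.00, centroid at (138.50, 72.50).
hole 2: A = −(40 × 44) = -1760.00, centroid at (45.00, 37.00).
ΣA = 19789.00 mm², ΣAx_c = 2152936.50 mm³, ΣAy_c = 1167182.50 mm³.
x_c = 2152936.50/19789.00 = 108.79 mm; y_c = 1167182.50/19789.00 = 58.98 mm.

x_c = 108.79 mm, y_c = 58.98 mm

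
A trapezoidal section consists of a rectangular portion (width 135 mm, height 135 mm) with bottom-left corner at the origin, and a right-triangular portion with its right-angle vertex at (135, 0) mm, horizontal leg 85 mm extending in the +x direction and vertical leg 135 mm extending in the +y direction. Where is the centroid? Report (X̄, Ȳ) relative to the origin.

X̄ = 90.45 mm, Ȳ = 62.11 mm

Part | A | x̄ᵢ | ȳᵢ | A·x̄ᵢ | A·ȳᵢ
rectangular portion | 18225.00 | 67.50 | 67.50 | 1230187.50 | 1230187.50
triangular portion | 5737.50 | 163.33 | 45.00 | 937125.00 | 258187.50
Σ | 23962.50 |  |  | 2167312.50 | 1488375.00
X̄ = 2167312.50 / 23962.50 = 90.45 mm
Ȳ = 1488375.00 / 23962.50 = 62.11 mm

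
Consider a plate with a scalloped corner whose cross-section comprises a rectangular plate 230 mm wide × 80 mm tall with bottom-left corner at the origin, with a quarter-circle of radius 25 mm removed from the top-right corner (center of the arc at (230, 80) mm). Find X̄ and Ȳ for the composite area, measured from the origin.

plate: A = 230 × 80 = 18400.00, centroid at (115.00, 40.00).
removed quarter-circle: A = −¼π·25² = -490.87, centroid at (219.39, 69.39).
ΣA = 17909.13 mm², ΣAX̄ = 2008307.35 mm³, ΣAȲ = 701938.43 mm³.
X̄ = 2008307.35/17909.13 = 112.14 mm; Ȳ = 701938.43/17909.13 = 39.19 mm.

X̄ = 112.14 mm, Ȳ = 39.19 mm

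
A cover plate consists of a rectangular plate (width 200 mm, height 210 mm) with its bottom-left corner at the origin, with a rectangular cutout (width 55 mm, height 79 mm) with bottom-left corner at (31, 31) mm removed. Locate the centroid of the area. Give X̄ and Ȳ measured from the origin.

plate: A = 200 × 210 = 42000.00, centroid at (100.00, 105.00).
hole: A = −(55 × 79) = -4345.00, centroid at (58.50, 70.50).
ΣA = 37655.00 mm²
ΣAX̄ = (42000.00)(100.00) + (-4345.00)(58.50) = 3945817.50 mm³
ΣAȲ = (42000.00)(105.00) + (-4345.00)(70.50) = 4103677.50 mm³
X̄ = 3945817.50 / 37655.00 = 104.79 mm
Ȳ = 4103677.50 / 37655.00 = 108.98 mm

X̄ = 104.79 mm, Ȳ = 108.98 mm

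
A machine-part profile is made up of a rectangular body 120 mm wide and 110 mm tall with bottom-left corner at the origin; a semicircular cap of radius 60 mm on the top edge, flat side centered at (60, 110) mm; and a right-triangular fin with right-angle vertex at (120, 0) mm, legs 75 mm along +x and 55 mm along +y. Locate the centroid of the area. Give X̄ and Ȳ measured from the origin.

X̄ = 68.38 mm, Ȳ = 73.14 mm

rectangular body: A = 120 × 110 = 13200.00, centroid at (60.00, 55.00).
semicircular top: A = ½π·60² = 5654.87, centroid at (60.00, 135.46).
triangular fin: A = ½·75·55 = 2062.50, centroid at (145.00, 18.33).
ΣA = 20917.37 mm², ΣAX̄ = 1430354.51 mm³, ΣAȲ = 1529847.85 mm³.
X̄ = 1430354.51/20917.37 = 68.38 mm; Ȳ = 1529847.85/20917.37 = 73.14 mm.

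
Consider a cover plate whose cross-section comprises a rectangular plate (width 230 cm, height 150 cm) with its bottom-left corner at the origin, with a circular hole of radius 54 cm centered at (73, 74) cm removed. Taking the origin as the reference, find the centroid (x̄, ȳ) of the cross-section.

plate: A = 230 × 150 = 34500.00, centroid at (115.00, 75.00).
hole: A = −π·54² = -9160.88, centroid at (73.00, 74.00).
ΣA = 25339.12 cm²
ΣAx̄ = (34500.00)(115.00) + (-9160.88)(73.00) = 3298755.46 cm³
ΣAȳ = (34500.00)(75.00) + (-9160.88)(74.00) = 1909594.57 cm³
x̄ = 3298755.46 / 25339.12 = 130.18 cm
ȳ = 1909594.57 / 25339.12 = 75.36 cm

x̄ = 130.18 cm, ȳ = 75.36 cm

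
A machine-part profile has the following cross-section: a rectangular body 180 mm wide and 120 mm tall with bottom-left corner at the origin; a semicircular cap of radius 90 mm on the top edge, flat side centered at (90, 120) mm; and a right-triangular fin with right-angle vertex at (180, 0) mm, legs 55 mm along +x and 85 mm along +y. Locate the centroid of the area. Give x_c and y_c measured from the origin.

rectangular body: A = 180 × 120 = 21600.00, centroid at (90.00, 60.00).
semicircular top: A = ½π·90² = 12723.45, centroid at (90.00, 158.20).
triangular fin: A = ½·55·85 = 2337.50, centroid at (198.33, 28.33).
ΣA = 36660.95 mm²
ΣAx_c = (21600.00)(90.00) + (12723.45)(90.00) + (2337.50)(198.33) = 3552714.69 mm³
ΣAy_c = (21600.00)(60.00) + (12723.45)(158.20) + (2337.50)(28.33) = 3375043.20 mm³
x_c = 3552714.69 / 36660.95 = 96.91 mm
y_c = 3375043.20 / 36660.95 = 92.06 mm

x_c = 96.91 mm, y_c = 92.06 mm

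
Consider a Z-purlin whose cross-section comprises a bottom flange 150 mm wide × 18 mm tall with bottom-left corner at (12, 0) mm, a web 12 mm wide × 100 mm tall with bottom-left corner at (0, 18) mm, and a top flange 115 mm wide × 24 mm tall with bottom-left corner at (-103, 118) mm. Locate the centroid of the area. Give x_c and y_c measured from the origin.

x_c = 17.50 mm, y_c = 69.77 mm

Part | A | x̄ᵢ | ȳᵢ | A·x̄ᵢ | A·ȳᵢ
bottom flange | 2700.00 | 87.00 | 9.00 | 234900.00 | 24300.00
web | 1200.00 | 6.00 | 68.00 | 7200.00 | 81600.00
top flange | 2760.00 | -45.50 | 130.00 | -125580.00 | 358800.00
Σ | 6660.00 |  |  | 116520.00 | 464700.00
x_c = 116520.00 / 6660.00 = 17.50 mm
y_c = 464700.00 / 6660.00 = 69.77 mm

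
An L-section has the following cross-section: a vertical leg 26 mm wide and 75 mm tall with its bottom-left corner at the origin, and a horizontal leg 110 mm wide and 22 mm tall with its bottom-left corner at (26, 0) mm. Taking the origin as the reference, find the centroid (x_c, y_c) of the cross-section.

x_c = 50.66 mm, y_c = 22.82 mm

vertical leg: A = 26 × 75 = 1950.00, centroid at (13.00, 37.50).
horizontal leg: A = 110 × 22 = 2420.00, centroid at (81.00, 11.00).
ΣA = 4370.00 mm²
ΣAx_c = (1950.00)(13.00) + (2420.00)(81.00) = 221370.00 mm³
ΣAy_c = (1950.00)(37.50) + (2420.00)(11.00) = 99745.00 mm³
x_c = 221370.00 / 4370.00 = 50.66 mm
y_c = 99745.00 / 4370.00 = 22.82 mm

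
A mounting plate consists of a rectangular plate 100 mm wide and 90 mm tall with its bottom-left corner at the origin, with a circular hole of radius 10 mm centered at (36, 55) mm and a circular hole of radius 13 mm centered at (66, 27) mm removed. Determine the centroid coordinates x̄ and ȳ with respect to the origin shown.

Part | A | x̄ᵢ | ȳᵢ | A·x̄ᵢ | A·ȳᵢ
plate | 9000.00 | 50.00 | 45.00 | 450000.00 | 405000.00
hole 1 | -314.16 | 36.00 | 55.00 | -11309.73 | -17278.76
hole 2 | -530.93 | 66.00 | 27.00 | -35041.32 | -14335.09
Σ | 8154.91 |  |  | 403648.94 | 373386.15
x̄ = 403648.94 / 8154.91 = 49.50 mm
ȳ = 373386.15 / 8154.91 = 45.79 mm

x̄ = 49.50 mm, ȳ = 45.79 mm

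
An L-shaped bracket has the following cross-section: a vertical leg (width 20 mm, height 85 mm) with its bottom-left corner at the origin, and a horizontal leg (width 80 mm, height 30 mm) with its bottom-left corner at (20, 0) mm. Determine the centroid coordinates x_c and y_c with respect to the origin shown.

x_c = 39.27 mm, y_c = 26.40 mm

vertical leg: A = 20 × 85 = 1700.00, centroid at (10.00, 42.50).
horizontal leg: A = 80 × 30 = 2400.00, centroid at (60.00, 15.00).
ΣA = 4100.00 mm²
ΣAx_c = (1700.00)(10.00) + (2400.00)(60.00) = 161000.00 mm³
ΣAy_c = (1700.00)(42.50) + (2400.00)(15.00) = 108250.00 mm³
x_c = 161000.00 / 4100.00 = 39.27 mm
y_c = 108250.00 / 4100.00 = 26.40 mm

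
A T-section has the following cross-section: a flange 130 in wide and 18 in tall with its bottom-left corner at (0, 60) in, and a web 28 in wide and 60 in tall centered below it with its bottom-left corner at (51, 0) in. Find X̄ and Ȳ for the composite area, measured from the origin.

Part | A | x̄ᵢ | ȳᵢ | A·x̄ᵢ | A·ȳᵢ
web | 1680.00 | 65.00 | 30.00 | 109200.00 | 50400.00
flange | 2340.00 | 65.00 | 69.00 | 152100.00 | 161460.00
Σ | 4020.00 |  |  | 261300.00 | 211860.00
X̄ = 261300.00 / 4020.00 = 65.00 in
Ȳ = 211860.00 / 4020.00 = 52.70 in

X̄ = 65.00 in, Ȳ = 52.70 in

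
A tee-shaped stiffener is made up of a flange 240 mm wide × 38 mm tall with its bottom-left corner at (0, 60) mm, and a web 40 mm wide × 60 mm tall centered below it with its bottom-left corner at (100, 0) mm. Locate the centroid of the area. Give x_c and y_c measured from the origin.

x_c = 120.00 mm, y_c = 68.79 mm

Part | A | x̄ᵢ | ȳᵢ | A·x̄ᵢ | A·ȳᵢ
web | 2400.00 | 120.00 | 30.00 | 288000.00 | 72000.00
flange | 9120.00 | 120.00 | 79.00 | 1094400.00 | 720480.00
Σ | 11520.00 |  |  | 1382400.00 | 792480.00
x_c = 1382400.00 / 11520.00 = 120.00 mm
y_c = 792480.00 / 11520.00 = 68.79 mm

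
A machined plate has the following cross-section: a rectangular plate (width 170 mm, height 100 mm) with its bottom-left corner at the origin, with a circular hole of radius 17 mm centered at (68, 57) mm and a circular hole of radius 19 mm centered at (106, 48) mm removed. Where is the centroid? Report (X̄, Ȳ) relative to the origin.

X̄ = 84.44 mm, Ȳ = 49.73 mm

Part | A | x̄ᵢ | ȳᵢ | A·x̄ᵢ | A·ȳᵢ
plate | 17000.00 | 85.00 | 50.00 | 1445000.00 | 850000.00
hole 1 | -907.92 | 68.00 | 57.00 | -61738.58 | -51751.46
hole 2 | -1134.11 | 106.00 | 48.00 | -120216.18 | -54437.52
Σ | 14957.96 |  |  | 1263045.24 | 743811.03
X̄ = 1263045.24 / 14957.96 = 84.44 mm
Ȳ = 743811.03 / 14957.96 = 49.73 mm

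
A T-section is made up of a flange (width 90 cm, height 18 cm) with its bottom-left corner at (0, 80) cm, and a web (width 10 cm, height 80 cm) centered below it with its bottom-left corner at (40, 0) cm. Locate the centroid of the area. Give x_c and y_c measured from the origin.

x_c = 45.00 cm, y_c = 72.80 cm

web: A = 10 × 80 = 800.00, centroid at (45.00, 40.00).
flange: A = 90 × 18 = 1620.00, centroid at (45.00, 89.00).
ΣA = 2420.00 cm²
ΣAx_c = (800.00)(45.00) + (1620.00)(45.00) = 108900.00 cm³
ΣAy_c = (800.00)(40.00) + (1620.00)(89.00) = 176180.00 cm³
x_c = 108900.00 / 2420.00 = 45.00 cm
y_c = 176180.00 / 2420.00 = 72.80 cm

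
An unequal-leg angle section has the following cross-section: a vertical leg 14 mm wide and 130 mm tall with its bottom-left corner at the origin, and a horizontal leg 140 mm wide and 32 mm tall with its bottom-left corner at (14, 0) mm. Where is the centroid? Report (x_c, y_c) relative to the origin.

vertical leg: A = 14 × 130 = 1820.00, centroid at (7.00, 65.00).
horizontal leg: A = 140 × 32 = 4480.00, centroid at (84.00, 16.00).
ΣA = 6300.00 mm²
ΣAx_c = (1820.00)(7.00) + (4480.00)(84.00) = 389060.00 mm³
ΣAy_c = (1820.00)(65.00) + (4480.00)(16.00) = 189980.00 mm³
x_c = 389060.00 / 6300.00 = 61.76 mm
y_c = 189980.00 / 6300.00 = 30.16 mm

x_c = 61.76 mm, y_c = 30.16 mm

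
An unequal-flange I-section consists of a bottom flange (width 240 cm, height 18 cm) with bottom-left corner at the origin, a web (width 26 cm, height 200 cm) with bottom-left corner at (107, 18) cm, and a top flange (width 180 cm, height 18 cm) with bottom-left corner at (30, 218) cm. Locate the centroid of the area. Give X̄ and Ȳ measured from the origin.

bottom flange: A = 240 × 18 = 4320.00, centroid at (120.00, 9.00).
web: A = 26 × 200 = 5200.00, centroid at (120.00, 118.00).
top flange: A = 180 × 18 = 3240.00, centroid at (120.00, 227.00).
ΣA = 12760.00 cm²
ΣAX̄ = (4320.00)(120.00) + (5200.00)(120.00) + (3240.00)(120.00) = 1531200.00 cm³
ΣAȲ = (4320.00)(9.00) + (5200.00)(118.00) + (3240.00)(227.00) = 1387960.00 cm³
X̄ = 1531200.00 / 12760.00 = 120.00 cm
Ȳ = 1387960.00 / 12760.00 = 108.77 cm

X̄ = 120.00 cm, Ȳ = 108.77 cm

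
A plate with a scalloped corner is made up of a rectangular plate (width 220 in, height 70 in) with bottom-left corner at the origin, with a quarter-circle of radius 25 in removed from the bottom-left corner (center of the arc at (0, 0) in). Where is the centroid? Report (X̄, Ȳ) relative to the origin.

Part | A | x̄ᵢ | ȳᵢ | A·x̄ᵢ | A·ȳᵢ
plate | 15400.00 | 110.00 | 35.00 | 1694000.00 | 539000.00
removed quarter-circle | -490.87 | 10.61 | 10.61 | -5208.33 | -5208.33
Σ | 14909.13 |  |  | 1688791.67 | 533791.67
X̄ = 1688791.67 / 14909.13 = 113.27 in
Ȳ = 533791.67 / 14909.13 = 35.80 in

X̄ = 113.27 in, Ȳ = 35.80 in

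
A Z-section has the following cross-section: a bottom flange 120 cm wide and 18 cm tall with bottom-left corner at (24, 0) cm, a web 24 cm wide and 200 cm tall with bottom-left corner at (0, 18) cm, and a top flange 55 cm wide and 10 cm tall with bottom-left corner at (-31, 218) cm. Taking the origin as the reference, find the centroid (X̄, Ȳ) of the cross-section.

X̄ = 31.57 cm, Ȳ = 94.34 cm

Part | A | x̄ᵢ | ȳᵢ | A·x̄ᵢ | A·ȳᵢ
bottom flange | 2160.00 | 84.00 | 9.00 | 181440.00 | 19440.00
web | 4800.00 | 12.00 | 118.00 | 57600.00 | 566400.00
top flange | 550.00 | -3.50 | 223.00 | -1925.00 | 122650.00
Σ | 7510.00 |  |  | 237115.00 | 708490.00
X̄ = 237115.00 / 7510.00 = 31.57 cm
Ȳ = 708490.00 / 7510.00 = 94.34 cm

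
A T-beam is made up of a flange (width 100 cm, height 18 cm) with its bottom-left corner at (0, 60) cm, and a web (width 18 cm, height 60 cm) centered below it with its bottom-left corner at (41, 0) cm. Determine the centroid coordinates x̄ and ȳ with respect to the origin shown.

x̄ = 50.00 cm, ȳ = 54.38 cm

web: A = 18 × 60 = 1080.00, centroid at (50.00, 30.00).
flange: A = 100 × 18 = 1800.00, centroid at (50.00, 69.00).
ΣA = 2880.00 cm²
ΣAx̄ = (1080.00)(50.00) + (1800.00)(50.00) = 144000.00 cm³
ΣAȳ = (1080.00)(30.00) + (1800.00)(69.00) = 156600.00 cm³
x̄ = 144000.00 / 2880.00 = 50.00 cm
ȳ = 156600.00 / 2880.00 = 54.38 cm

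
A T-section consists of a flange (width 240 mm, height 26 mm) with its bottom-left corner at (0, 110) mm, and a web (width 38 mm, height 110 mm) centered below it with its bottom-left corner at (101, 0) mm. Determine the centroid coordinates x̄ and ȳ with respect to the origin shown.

web: A = 38 × 110 = 4180.00, centroid at (120.00, 55.00).
flange: A = 240 × 26 = 6240.00, centroid at (120.00, 123.00).
ΣA = 10420.00 mm², ΣAx̄ = 1250400.00 mm³, ΣAȳ = 997420.00 mm³.
x̄ = 1250400.00/10420.00 = 120.00 mm; ȳ = 997420.00/10420.00 = 95.72 mm.

x̄ = 120.00 mm, ȳ = 95.72 mm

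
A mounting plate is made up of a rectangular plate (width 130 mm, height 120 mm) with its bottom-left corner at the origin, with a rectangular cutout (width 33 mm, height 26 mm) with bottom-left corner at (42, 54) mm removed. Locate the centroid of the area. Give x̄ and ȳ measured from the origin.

plate: A = 130 × 120 = 15600.00, centroid at (65.00, 60.00).
hole: A = −(33 × 26) = -858.00, centroid at (58.50, 67.00).
ΣA = 14742.00 mm²
ΣAx̄ = (15600.00)(65.00) + (-858.00)(58.50) = 963807.00 mm³
ΣAȳ = (15600.00)(60.00) + (-858.00)(67.00) = 878514.00 mm³
x̄ = 963807.00 / 14742.00 = 65.38 mm
ȳ = 878514.00 / 14742.00 = 59.59 mm

x̄ = 65.38 mm, ȳ = 59.59 mm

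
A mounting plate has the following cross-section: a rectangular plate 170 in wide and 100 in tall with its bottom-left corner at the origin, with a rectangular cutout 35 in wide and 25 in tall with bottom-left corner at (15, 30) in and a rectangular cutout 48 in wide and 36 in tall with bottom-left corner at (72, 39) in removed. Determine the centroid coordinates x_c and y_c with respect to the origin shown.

x_c = 86.87 in, y_c = 49.62 in

plate: A = 170 × 100 = 17000.00, centroid at (85.00, 50.00).
hole 1: A = −(35 × 25) = -875.00, centroid at (32.50, 42.50).
hole 2: A = −(48 × 36) = -1728.00, centroid at (96.00, 57.00).
ΣA = 14397.00 in²
ΣAx_c = (17000.00)(85.00) + (-875.00)(32.50) + (-1728.00)(96.00) = 1250674.50 in³
ΣAy_c = (17000.00)(50.00) + (-875.00)(42.50) + (-1728.00)(57.00) = 714316.50 in³
x_c = 1250674.50 / 14397.00 = 86.87 in
y_c = 714316.50 / 14397.00 = 49.62 in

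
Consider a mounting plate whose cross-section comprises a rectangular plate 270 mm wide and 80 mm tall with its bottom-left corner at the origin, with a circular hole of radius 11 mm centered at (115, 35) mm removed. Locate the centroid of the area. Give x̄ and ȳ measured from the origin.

x̄ = 135.36 mm, ȳ = 40.09 mm

plate: A = 270 × 80 = 21600.00, centroid at (135.00, 40.00).
hole: A = −π·11² = -380.13, centroid at (115.00, 35.00).
ΣA = 21219.87 mm²
ΣAx̄ = (21600.00)(135.00) + (-380.13)(115.00) = 2872284.74 mm³
ΣAȳ = (21600.00)(40.00) + (-380.13)(35.00) = 850695.36 mm³
x̄ = 2872284.74 / 21219.87 = 135.36 mm
ȳ = 850695.36 / 21219.87 = 40.09 mm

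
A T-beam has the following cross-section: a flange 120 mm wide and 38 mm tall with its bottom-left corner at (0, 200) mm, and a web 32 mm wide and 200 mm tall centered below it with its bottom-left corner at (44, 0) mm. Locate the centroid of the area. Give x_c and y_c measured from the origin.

x_c = 60.00 mm, y_c = 149.51 mm

web: A = 32 × 200 = 6400.00, centroid at (60.00, 100.00).
flange: A = 120 × 38 = 4560.00, centroid at (60.00, 219.00).
ΣA = 10960.00 mm², ΣAx_c = 657600.00 mm³, ΣAy_c = 1638640.00 mm³.
x_c = 657600.00/10960.00 = 60.00 mm; y_c = 1638640.00/10960.00 = 149.51 mm.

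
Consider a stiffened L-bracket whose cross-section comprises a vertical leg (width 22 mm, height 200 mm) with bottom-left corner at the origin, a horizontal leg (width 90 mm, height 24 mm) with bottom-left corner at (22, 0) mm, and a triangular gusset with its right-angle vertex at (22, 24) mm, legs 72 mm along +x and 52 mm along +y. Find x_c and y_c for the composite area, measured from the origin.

vertical leg: A = 22 × 200 = 4400.00, centroid at (11.00, 100.00).
horizontal leg: A = 90 × 24 = 2160.00, centroid at (67.00, 12.00).
gusset: A = ½·72·52 = 1872.00, centroid at (46.00, 41.33).
ΣA = 8432.00 mm², ΣAx_c = 279232.00 mm³, ΣAy_c = 543296.00 mm³.
x_c = 279232.00/8432.00 = 33.12 mm; y_c = 543296.00/8432.00 = 64.43 mm.

x_c = 33.12 mm, y_c = 64.43 mm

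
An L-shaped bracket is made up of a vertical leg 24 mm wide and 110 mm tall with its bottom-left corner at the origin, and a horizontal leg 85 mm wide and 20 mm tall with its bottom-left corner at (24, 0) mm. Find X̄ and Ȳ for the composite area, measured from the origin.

X̄ = 33.35 mm, Ȳ = 37.37 mm

vertical leg: A = 24 × 110 = 2640.00, centroid at (12.00, 55.00).
horizontal leg: A = 85 × 20 = 1700.00, centroid at (66.50, 10.00).
ΣA = 4340.00 mm²
ΣAX̄ = (2640.00)(12.00) + (1700.00)(66.50) = 144730.00 mm³
ΣAȲ = (2640.00)(55.00) + (1700.00)(10.00) = 162200.00 mm³
X̄ = 144730.00 / 4340.00 = 33.35 mm
Ȳ = 162200.00 / 4340.00 = 37.37 mm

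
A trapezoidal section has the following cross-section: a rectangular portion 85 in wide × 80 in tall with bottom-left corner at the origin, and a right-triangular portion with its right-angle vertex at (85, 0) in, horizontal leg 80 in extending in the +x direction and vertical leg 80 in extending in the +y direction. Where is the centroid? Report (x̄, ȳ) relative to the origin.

x̄ = 64.63 in, ȳ = 35.73 in

rectangular portion: A = 85 × 80 = 6800.00, centroid at (42.50, 40.00).
triangular portion: A = ½·80·80 = 3200.00, centroid at (111.67, 26.67).
ΣA = 10000.00 in², ΣAx̄ = 646333.33 in³, ΣAȳ = 357333.33 in³.
x̄ = 646333.33/10000.00 = 64.63 in; ȳ = 357333.33/10000.00 = 35.73 in.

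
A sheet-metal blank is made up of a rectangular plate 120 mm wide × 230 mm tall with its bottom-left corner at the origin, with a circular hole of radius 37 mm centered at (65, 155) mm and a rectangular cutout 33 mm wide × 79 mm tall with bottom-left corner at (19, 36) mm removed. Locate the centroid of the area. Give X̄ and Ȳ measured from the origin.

plate: A = 120 × 230 = 27600.00, centroid at (60.00, 115.00).
hole 1: A = −π·37² = -4300.84, centroid at (65.00, 155.00).
hole 2: A = −(33 × 79) = -2607.00, centroid at (35.50, 75.50).
ΣA = 20692.16 mm²
ΣAX̄ = (27600.00)(60.00) + (-4300.84)(65.00) + (-2607.00)(35.50) = 1283896.88 mm³
ΣAȲ = (27600.00)(115.00) + (-4300.84)(155.00) + (-2607.00)(75.50) = 2310541.25 mm³
X̄ = 1283896.88 / 20692.16 = 62.05 mm
Ȳ = 2310541.25 / 20692.16 = 111.66 mm

X̄ = 62.05 mm, Ȳ = 111.66 mm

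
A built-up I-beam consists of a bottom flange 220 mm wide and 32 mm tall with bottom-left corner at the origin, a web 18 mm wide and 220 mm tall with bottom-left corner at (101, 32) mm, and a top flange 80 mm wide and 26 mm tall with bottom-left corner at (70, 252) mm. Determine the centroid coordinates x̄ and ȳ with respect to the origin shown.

x̄ = 110.00 mm, ȳ = 93.74 mm

Part | A | x̄ᵢ | ȳᵢ | A·x̄ᵢ | A·ȳᵢ
bottom flange | 7040.00 | 110.00 | 16.00 | 774400.00 | 112640.00
web | 3960.00 | 110.00 | 142.00 | 435600.00 | 562320.00
top flange | 2080.00 | 110.00 | 265.00 | 228800.00 | 551200.00
Σ | 13080.00 |  |  | 1438800.00 | 1226160.00
x̄ = 1438800.00 / 13080.00 = 110.00 mm
ȳ = 1226160.00 / 13080.00 = 93.74 mm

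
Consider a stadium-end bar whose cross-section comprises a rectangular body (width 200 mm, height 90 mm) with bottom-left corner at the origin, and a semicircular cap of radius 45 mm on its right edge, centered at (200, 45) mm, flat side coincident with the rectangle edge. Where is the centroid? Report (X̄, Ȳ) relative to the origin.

X̄ = 117.89 mm, Ȳ = 45.00 mm

rectangular body: A = 200 × 90 = 18000.00, centroid at (100.00, 45.00).
semicircular end: A = ½π·45² = 3180.86, centroid at (219.10, 45.00).
ΣA = 21180.86 mm²
ΣAX̄ = (18000.00)(100.00) + (3180.86)(219.10) = 2496922.51 mm³
ΣAȲ = (18000.00)(45.00) + (3180.86)(45.00) = 953138.82 mm³
X̄ = 2496922.51 / 21180.86 = 117.89 mm
Ȳ = 953138.82 / 21180.86 = 45.00 mm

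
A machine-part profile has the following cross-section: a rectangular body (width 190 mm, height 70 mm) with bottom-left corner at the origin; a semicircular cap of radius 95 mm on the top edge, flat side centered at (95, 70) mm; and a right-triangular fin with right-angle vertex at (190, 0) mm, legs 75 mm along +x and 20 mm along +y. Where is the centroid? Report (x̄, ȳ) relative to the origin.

rectangular body: A = 190 × 70 = 13300.00, centroid at (95.00, 35.00).
semicircular top: A = ½π·95² = 14176.44, centroid at (95.00, 110.32).
triangular fin: A = ½·75·20 = 750.00, centroid at (215.00, 6.67).
ΣA = 28226.44 mm²
ΣAx̄ = (13300.00)(95.00) + (14176.44)(95.00) + (750.00)(215.00) = 2771511.50 mm³
ΣAȳ = (13300.00)(35.00) + (14176.44)(110.32) + (750.00)(6.67) = 2034433.91 mm³
x̄ = 2771511.50 / 28226.44 = 98.19 mm
ȳ = 2034433.91 / 28226.44 = 72.08 mm

x̄ = 98.19 mm, ȳ = 72.08 mm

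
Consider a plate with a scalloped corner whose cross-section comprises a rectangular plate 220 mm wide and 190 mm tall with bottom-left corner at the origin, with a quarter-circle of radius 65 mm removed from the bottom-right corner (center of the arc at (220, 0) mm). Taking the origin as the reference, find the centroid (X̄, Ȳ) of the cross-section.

X̄ = 102.89 mm, Ȳ = 100.81 mm

Part | A | x̄ᵢ | ȳᵢ | A·x̄ᵢ | A·ȳᵢ
plate | 41800.00 | 110.00 | 95.00 | 4598000.00 | 3971000.00
removed quarter-circle | -3318.31 | 192.41 | 27.59 | -638485.93 | -91541.67
Σ | 38481.69 |  |  | 3959514.07 | 3879458.33
X̄ = 3959514.07 / 38481.69 = 102.89 mm
Ȳ = 3879458.33 / 38481.69 = 100.81 mm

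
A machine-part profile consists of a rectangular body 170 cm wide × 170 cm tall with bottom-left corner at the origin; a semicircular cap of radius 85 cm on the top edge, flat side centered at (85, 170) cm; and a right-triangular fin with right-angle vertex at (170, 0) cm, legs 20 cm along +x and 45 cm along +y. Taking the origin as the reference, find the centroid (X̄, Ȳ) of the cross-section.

X̄ = 86.01 cm, Ȳ = 117.99 cm

Part | A | x̄ᵢ | ȳᵢ | A·x̄ᵢ | A·ȳᵢ
rectangular body | 28900.00 | 85.00 | 85.00 | 2456500.00 | 2456500.00
semicircular top | 11349.00 | 85.00 | 206.08 | 964665.29 | 2338747.26
triangular fin | 450.00 | 176.67 | 15.00 | 79500.00 | 6750.00
Σ | 40699.00 |  |  | 3500665.29 | 4801997.26
X̄ = 3500665.29 / 40699.00 = 86.01 cm
Ȳ = 4801997.26 / 40699.00 = 117.99 cm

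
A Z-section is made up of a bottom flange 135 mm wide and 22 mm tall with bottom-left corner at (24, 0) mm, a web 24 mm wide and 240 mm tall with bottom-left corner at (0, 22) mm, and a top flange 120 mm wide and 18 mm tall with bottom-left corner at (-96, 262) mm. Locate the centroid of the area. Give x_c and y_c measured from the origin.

x_c = 24.16 mm, y_c = 131.86 mm

bottom flange: A = 135 × 22 = 2970.00, centroid at (91.50, 11.00).
web: A = 24 × 240 = 5760.00, centroid at (12.00, 142.00).
top flange: A = 120 × 18 = 2160.00, centroid at (-36.00, 271.00).
ΣA = 10890.00 mm², ΣAx_c = 263115.00 mm³, ΣAy_c = 1435950.00 mm³.
x_c = 263115.00/10890.00 = 24.16 mm; y_c = 1435950.00/10890.00 = 131.86 mm.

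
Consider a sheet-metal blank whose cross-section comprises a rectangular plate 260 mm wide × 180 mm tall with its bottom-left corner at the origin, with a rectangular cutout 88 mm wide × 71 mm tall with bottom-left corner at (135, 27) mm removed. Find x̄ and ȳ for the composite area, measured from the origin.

plate: A = 260 × 180 = 46800.00, centroid at (130.00, 90.00).
hole: A = −(88 × 71) = -6248.00, centroid at (179.00, 62.50).
ΣA = 40552.00 mm²
ΣAx̄ = (46800.00)(130.00) + (-6248.00)(179.00) = 4965608.00 mm³
ΣAȳ = (46800.00)(90.00) + (-6248.00)(62.50) = 3821500.00 mm³
x̄ = 4965608.00 / 40552.00 = 122.45 mm
ȳ = 3821500.00 / 40552.00 = 94.24 mm

x̄ = 122.45 mm, ȳ = 94.24 mm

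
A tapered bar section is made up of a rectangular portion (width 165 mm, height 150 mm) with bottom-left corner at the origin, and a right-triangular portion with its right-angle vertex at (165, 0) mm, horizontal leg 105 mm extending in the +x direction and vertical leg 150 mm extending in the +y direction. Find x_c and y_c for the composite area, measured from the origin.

rectangular portion: A = 165 × 150 = 24750.00, centroid at (82.50, 75.00).
triangular portion: A = ½·105·150 = 7875.00, centroid at (200.00, 50.00).
ΣA = 32625.00 mm², ΣAx_c = 3616875.00 mm³, ΣAy_c = 2250000.00 mm³.
x_c = 3616875.00/32625.00 = 110.86 mm; y_c = 2250000.00/32625.00 = 68.97 mm.

x_c = 110.86 mm, y_c = 68.97 mm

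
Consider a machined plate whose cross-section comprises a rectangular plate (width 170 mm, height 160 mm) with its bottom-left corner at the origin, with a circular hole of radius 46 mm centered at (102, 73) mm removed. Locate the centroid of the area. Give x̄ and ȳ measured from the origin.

plate: A = 170 × 160 = 27200.00, centroid at (85.00, 80.00).
hole: A = −π·46² = -6647.61, centroid at (102.00, 73.00).
ΣA = 20552.39 mm²
ΣAx̄ = (27200.00)(85.00) + (-6647.61)(102.00) = 1633943.77 mm³
ΣAȳ = (27200.00)(80.00) + (-6647.61)(73.00) = 1690724.47 mm³
x̄ = 1633943.77 / 20552.39 = 79.50 mm
ȳ = 1690724.47 / 20552.39 = 82.26 mm

x̄ = 79.50 mm, ȳ = 82.26 mm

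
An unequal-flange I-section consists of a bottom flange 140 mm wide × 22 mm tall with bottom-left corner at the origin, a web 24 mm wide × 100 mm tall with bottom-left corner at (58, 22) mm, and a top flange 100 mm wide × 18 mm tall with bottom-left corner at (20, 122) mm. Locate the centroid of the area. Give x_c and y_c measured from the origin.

bottom flange: A = 140 × 22 = 3080.00, centroid at (70.00, 11.00).
web: A = 24 × 100 = 2400.00, centroid at (70.00, 72.00).
top flange: A = 100 × 18 = 1800.00, centroid at (70.00, 131.00).
ΣA = 7280.00 mm², ΣAx_c = 509600.00 mm³, ΣAy_c = 442480.00 mm³.
x_c = 509600.00/7280.00 = 70.00 mm; y_c = 442480.00/7280.00 = 60.78 mm.

x_c = 70.00 mm, y_c = 60.78 mm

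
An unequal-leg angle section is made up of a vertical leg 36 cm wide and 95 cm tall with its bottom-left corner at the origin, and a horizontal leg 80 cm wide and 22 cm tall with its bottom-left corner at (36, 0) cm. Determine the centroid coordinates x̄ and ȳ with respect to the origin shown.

x̄ = 37.71 cm, ȳ = 35.10 cm

vertical leg: A = 36 × 95 = 3420.00, centroid at (18.00, 47.50).
horizontal leg: A = 80 × 22 = 1760.00, centroid at (76.00, 11.00).
ΣA = 5180.00 cm², ΣAx̄ = 195320.00 cm³, ΣAȳ = 181810.00 cm³.
x̄ = 195320.00/5180.00 = 37.71 cm; ȳ = 181810.00/5180.00 = 35.10 cm.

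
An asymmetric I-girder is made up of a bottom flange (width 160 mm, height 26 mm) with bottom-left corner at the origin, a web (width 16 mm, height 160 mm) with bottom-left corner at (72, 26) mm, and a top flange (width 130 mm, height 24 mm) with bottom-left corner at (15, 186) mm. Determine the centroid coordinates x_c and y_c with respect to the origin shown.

bottom flange: A = 160 × 26 = 4160.00, centroid at (80.00, 13.00).
web: A = 16 × 160 = 2560.00, centroid at (80.00, 106.00).
top flange: A = 130 × 24 = 3120.00, centroid at (80.00, 198.00).
ΣA = 9840.00 mm²
ΣAx_c = (4160.00)(80.00) + (2560.00)(80.00) + (3120.00)(80.00) = 787200.00 mm³
ΣAy_c = (4160.00)(13.00) + (2560.00)(106.00) + (3120.00)(198.00) = 943200.00 mm³
x_c = 787200.00 / 9840.00 = 80.00 mm
y_c = 943200.00 / 9840.00 = 95.85 mm

x_c = 80.00 mm, y_c = 95.85 mm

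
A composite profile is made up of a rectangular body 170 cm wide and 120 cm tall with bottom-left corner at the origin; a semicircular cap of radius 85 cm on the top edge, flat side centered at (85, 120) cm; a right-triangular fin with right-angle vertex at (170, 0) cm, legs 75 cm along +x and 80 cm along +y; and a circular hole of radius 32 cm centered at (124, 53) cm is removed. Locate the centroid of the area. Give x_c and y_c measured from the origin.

x_c = 91.49 cm, y_c = 92.12 cm

Part | A | x̄ᵢ | ȳᵢ | A·x̄ᵢ | A·ȳᵢ
rectangular body | 20400.00 | 85.00 | 60.00 | 1734000.00 | 1224000.00
semicircular top | 11349.00 | 85.00 | 156.08 | 964665.29 | 1771297.08
triangular fin | 3000.00 | 195.00 | 26.67 | 585000.00 | 80000.00
hole | -3216.99 | 124.00 | 53.00 | -398906.87 | -170500.52
Σ | 31532.01 |  |  | 2884758.43 | 2904796.57
x_c = 2884758.43 / 31532.01 = 91.49 cm
y_c = 2904796.57 / 31532.01 = 92.12 cm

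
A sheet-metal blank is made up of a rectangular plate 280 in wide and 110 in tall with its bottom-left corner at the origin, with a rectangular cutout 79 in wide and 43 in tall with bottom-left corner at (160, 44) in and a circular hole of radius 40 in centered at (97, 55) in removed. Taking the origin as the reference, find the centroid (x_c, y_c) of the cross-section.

plate: A = 280 × 110 = 30800.00, centroid at (140.00, 55.00).
hole 1: A = −(79 × 43) = -3397.00, centroid at (199.50, 65.50).
hole 2: A = −π·40² = -5026.55, centroid at (97.00, 55.00).
ΣA = 22376.45 in², ΣAx_c = 3146723.32 in³, ΣAy_c = 1195036.35 in³.
x_c = 3146723.32/22376.45 = 140.63 in; y_c = 1195036.35/22376.45 = 53.41 in.

x_c = 140.63 in, y_c = 53.41 in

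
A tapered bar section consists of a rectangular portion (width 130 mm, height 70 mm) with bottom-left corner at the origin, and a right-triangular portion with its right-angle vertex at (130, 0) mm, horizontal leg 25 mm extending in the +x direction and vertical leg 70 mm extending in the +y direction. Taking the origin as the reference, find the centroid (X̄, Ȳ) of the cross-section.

X̄ = 71.43 mm, Ȳ = 33.98 mm

Part | A | x̄ᵢ | ȳᵢ | A·x̄ᵢ | A·ȳᵢ
rectangular portion | 9100.00 | 65.00 | 35.00 | 591500.00 | 318500.00
triangular portion | 875.00 | 138.33 | 23.33 | 121041.67 | 20416.67
Σ | 9975.00 |  |  | 712541.67 | 338916.67
X̄ = 712541.67 / 9975.00 = 71.43 mm
Ȳ = 338916.67 / 9975.00 = 33.98 mm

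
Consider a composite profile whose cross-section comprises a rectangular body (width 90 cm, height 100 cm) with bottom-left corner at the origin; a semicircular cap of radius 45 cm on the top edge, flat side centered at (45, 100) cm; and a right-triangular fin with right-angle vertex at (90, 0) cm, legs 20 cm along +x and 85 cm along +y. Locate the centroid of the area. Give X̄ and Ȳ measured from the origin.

X̄ = 48.37 cm, Ȳ = 65.45 cm

rectangular body: A = 90 × 100 = 9000.00, centroid at (45.00, 50.00).
semicircular top: A = ½π·45² = 3180.86, centroid at (45.00, 119.10).
triangular fin: A = ½·20·85 = 850.00, centroid at (96.67, 28.33).
ΣA = 13030.86 cm², ΣAX̄ = 630305.48 cm³, ΣAȲ = 852919.59 cm³.
X̄ = 630305.48/13030.86 = 48.37 cm; Ȳ = 852919.59/13030.86 = 65.45 cm.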